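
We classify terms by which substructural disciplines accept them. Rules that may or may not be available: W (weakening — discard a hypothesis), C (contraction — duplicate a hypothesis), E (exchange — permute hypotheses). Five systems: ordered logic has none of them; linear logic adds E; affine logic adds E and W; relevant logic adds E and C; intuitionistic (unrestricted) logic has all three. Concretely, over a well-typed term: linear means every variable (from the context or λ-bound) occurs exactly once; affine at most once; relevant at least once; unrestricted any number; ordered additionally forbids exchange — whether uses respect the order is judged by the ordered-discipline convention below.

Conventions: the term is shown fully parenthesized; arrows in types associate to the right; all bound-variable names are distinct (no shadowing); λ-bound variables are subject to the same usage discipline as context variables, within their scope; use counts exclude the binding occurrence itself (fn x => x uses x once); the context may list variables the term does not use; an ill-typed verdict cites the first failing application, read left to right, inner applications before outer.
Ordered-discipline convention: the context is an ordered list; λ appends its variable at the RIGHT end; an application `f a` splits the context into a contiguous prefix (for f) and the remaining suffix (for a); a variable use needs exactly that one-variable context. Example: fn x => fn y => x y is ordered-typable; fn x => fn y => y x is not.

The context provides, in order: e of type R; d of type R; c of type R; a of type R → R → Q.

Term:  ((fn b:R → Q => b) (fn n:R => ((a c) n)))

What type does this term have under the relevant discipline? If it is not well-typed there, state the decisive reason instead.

not well-typed under relevant — unused: e, d — weakening required
use counts: e ×0; d ×0; c ×1; a ×1; b (λ-bound) ×1; n (λ-bound) ×1
use order (left to right): b, a, c, n
typing: ✓ — R → Q
across the five disciplines: ordered ✗ | linear ✗ | affine ✓ | relevant ✗ | unrestricted ✓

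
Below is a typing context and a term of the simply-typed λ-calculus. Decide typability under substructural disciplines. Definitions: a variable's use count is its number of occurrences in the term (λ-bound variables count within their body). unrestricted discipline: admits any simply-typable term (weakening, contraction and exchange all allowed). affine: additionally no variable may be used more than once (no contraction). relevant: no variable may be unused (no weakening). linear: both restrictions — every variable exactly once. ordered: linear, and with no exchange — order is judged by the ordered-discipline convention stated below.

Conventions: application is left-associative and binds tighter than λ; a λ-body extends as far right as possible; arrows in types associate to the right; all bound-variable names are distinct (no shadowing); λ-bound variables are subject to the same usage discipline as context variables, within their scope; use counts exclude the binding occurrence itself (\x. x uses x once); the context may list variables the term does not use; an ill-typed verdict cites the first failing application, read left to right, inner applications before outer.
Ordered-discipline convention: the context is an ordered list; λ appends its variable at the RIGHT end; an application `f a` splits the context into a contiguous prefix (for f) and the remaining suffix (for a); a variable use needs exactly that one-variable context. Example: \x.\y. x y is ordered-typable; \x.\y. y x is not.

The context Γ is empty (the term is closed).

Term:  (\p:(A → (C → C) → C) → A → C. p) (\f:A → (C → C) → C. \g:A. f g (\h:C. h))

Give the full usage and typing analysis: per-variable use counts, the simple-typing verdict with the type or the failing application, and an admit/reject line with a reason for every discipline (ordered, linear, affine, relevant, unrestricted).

counts: p (λ-bound): 1×, f (λ-bound): 1×, g (λ-bound): 1×, h (λ-bound): 1×
uses in reading order: p, f, g, h
typing: well-typed at (A → (C → C) → C) → A → C
ordered: ✓ — p, f, g, h: once each, no exchange needed
linear: ✓ — single use per variable (p, f, g, h)
affine: ✓ — none of p, f, g, h used more than once
relevant: ✓ — p, f, g, h: all used, weakening unneeded
unrestricted: ✓ — well-typed at (A → (C → C) → C) → A → C; no restrictions here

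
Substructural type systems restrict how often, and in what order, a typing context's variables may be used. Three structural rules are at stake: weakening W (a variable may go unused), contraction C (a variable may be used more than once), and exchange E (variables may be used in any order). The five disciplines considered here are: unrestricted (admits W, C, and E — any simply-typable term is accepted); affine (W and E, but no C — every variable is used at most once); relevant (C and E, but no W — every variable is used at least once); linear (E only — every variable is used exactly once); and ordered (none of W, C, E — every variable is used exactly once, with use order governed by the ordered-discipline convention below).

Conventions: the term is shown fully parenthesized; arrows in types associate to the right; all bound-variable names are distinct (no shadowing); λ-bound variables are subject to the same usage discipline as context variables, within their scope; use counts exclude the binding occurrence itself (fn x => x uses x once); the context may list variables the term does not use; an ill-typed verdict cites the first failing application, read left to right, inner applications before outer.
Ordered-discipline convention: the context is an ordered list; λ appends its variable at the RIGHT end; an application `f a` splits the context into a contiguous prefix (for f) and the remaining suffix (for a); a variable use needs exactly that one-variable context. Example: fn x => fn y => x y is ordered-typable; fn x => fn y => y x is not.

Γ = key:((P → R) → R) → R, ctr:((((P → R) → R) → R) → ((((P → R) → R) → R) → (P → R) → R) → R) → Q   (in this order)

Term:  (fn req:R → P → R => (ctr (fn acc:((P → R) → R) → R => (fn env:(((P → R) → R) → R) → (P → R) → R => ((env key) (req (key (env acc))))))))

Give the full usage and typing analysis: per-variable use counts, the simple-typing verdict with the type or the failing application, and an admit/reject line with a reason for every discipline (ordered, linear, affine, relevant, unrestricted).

use counts: key ×2, ctr ×1, req (λ-bound) ×1, acc (λ-bound) ×1, env (λ-bound) ×2
left-to-right use order: ctr, env, key, req, key, env, acc
typing: well-typed at (R → P → R) → Q
ordered ✗ (repeated use of key ×2, env ×2)
linear ✗ (repeated use of key ×2, env ×2)
affine ✗ (repeated use of key ×2, env ×2)
relevant ✓ (every one of key, ctr, req, acc, env appears)
unrestricted ✓ (typability at (R → P → R) → Q is all that's needed)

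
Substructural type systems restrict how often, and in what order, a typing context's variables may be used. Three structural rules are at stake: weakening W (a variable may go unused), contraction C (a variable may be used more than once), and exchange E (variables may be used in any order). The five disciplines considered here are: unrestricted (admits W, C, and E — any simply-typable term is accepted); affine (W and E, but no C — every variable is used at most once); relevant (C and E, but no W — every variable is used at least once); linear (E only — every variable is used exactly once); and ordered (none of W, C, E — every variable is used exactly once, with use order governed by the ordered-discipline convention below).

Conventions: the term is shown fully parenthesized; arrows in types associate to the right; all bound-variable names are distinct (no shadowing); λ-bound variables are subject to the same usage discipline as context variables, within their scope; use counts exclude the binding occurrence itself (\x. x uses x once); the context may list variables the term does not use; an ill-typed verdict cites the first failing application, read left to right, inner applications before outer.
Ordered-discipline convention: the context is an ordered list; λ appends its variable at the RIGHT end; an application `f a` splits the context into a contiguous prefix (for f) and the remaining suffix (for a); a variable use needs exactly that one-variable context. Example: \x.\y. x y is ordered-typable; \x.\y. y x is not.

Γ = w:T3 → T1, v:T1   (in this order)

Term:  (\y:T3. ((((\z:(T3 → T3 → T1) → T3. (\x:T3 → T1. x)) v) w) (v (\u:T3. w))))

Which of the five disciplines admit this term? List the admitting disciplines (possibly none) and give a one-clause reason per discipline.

admitting disciplines: none
usage: w ×2, v ×2, y [bound] ×0, z [bound] ×0, x [bound] ×1, u [bound] ×0
uses in reading order: x, v, w, v, w
typing: ill-typed: argument of type T1 where (T3 → T3 → T1) → T3 is required
ordered: ✗ — fails simple typing
linear: ✗ — a type mismatch blocks all five
affine: ✗ — the type mismatch rejects it
relevant: ✗ — not simply typable
unrestricted: ✗ — fails simple typing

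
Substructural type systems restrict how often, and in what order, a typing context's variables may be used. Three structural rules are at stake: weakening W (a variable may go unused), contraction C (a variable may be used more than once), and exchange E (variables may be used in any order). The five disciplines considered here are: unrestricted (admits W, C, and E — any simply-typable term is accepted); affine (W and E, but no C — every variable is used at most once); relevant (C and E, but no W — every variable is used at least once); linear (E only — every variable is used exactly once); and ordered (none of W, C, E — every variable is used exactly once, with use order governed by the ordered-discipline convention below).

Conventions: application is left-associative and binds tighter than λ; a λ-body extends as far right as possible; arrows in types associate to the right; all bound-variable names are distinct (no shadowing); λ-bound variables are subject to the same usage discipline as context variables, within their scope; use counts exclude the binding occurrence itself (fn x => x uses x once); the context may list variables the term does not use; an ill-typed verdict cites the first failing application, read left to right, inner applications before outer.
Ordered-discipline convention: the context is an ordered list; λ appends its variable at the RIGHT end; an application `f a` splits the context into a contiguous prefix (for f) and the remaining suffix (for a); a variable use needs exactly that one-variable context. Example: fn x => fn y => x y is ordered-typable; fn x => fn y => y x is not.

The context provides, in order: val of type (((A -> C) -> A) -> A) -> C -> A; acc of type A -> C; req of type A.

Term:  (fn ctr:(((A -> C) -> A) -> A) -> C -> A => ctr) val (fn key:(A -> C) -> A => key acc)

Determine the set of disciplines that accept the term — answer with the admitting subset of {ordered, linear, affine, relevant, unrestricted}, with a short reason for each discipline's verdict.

admitting disciplines: affine, unrestricted
use counts: val: 1×, acc: 1×, req: 0×, ctr [bound]: 1×, key [bound]: 1×
order of uses: ctr, val, key, acc
typing: the term checks, with type C -> A
ordered: ✗ — req left unused
linear: ✗ — req left unused
affine: ✓ — none of val, acc, req, ctr, key used more than once
relevant: ✗ — req left unused
unrestricted: ✓ — simply typable at C -> A; W, C, E all held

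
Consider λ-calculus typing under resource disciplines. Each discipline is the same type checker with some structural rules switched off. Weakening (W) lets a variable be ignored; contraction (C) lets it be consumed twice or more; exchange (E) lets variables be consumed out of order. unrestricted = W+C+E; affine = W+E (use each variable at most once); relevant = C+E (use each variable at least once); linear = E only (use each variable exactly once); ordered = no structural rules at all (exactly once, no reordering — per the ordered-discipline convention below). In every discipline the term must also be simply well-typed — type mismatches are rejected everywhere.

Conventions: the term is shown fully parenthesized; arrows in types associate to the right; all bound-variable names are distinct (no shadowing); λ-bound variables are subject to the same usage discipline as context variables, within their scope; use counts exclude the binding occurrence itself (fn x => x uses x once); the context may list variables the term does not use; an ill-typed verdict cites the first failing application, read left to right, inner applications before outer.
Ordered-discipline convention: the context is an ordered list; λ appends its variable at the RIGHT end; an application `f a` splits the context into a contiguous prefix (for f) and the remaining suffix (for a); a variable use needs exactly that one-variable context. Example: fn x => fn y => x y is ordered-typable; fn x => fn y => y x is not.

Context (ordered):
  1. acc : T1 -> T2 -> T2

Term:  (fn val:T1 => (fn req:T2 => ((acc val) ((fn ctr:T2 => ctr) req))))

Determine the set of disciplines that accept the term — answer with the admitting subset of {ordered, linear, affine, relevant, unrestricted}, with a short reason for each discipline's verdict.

admitted by: ordered, linear, affine, relevant, unrestricted
usage: acc=1; val [bound]=1; req [bound]=1; ctr [bound]=1
order of uses: acc, val, ctr, req
typing: well-typed — term : T1 -> T2 -> T2
ordered: ✓, one use each (acc, val, req, ctr); ordered split holds
linear: ✓, each of acc, val, req, ctr used exactly once
affine: ✓, none of acc, val, req, ctr used more than once
relevant: ✓, every one of acc, val, req, ctr appears
unrestricted: ✓, well-typed at T1 -> T2 -> T2; no restrictions here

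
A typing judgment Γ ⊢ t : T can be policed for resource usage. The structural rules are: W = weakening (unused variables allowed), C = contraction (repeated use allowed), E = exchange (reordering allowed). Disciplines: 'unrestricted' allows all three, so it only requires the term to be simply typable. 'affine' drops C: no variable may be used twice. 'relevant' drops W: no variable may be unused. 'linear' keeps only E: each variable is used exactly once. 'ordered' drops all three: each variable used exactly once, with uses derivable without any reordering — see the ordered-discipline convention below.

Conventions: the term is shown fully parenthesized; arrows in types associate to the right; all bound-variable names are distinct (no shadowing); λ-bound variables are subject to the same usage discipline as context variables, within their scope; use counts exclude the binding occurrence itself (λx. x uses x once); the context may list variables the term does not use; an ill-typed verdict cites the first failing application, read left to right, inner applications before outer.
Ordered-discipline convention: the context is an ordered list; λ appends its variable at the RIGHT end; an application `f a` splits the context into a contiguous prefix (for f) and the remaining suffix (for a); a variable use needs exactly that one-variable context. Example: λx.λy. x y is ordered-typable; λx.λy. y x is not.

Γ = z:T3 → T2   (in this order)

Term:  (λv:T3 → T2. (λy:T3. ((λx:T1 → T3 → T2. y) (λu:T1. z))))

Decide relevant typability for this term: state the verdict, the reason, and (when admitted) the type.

no — needs weakening: v, x, u unused
counts: z=1, v [bound]=0, y [bound]=1, x [bound]=0, u [bound]=0
order of uses: y, z
typing: well-typed — term : (T3 → T2) → T3 → T3
all disciplines: ordered ✗; linear ✗; affine ✓; relevant ✗; unrestricted ✓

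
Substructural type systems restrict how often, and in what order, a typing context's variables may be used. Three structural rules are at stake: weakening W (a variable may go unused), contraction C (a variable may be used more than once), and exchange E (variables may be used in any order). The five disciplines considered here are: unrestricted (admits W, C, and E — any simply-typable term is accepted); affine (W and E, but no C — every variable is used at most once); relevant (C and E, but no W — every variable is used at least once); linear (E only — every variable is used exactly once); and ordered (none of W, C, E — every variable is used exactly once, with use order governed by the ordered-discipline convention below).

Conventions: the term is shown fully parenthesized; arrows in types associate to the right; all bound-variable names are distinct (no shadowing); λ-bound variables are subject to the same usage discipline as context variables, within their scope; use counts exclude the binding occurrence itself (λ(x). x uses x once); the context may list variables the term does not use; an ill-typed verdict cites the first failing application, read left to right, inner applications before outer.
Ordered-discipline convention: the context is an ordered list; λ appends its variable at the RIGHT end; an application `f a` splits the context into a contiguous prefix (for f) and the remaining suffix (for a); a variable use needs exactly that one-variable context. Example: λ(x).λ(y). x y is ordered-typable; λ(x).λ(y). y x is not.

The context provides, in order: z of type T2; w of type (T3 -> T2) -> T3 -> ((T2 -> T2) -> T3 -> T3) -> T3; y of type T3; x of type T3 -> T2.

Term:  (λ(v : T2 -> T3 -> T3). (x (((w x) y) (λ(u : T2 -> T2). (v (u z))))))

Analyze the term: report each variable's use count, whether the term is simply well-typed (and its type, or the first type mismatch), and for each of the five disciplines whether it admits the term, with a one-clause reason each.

usage: z=1; w=1; y=1; x=2; v (bound)=1; u (bound)=1
use order (left to right): x, w, x, y, v, u, z
typing: well-typed at (T2 -> T3 -> T3) -> T2
ordered: ✗ — repeated use of x ×2
linear: ✗ — repeated use of x ×2
affine: ✗ — repeated use of x ×2
relevant: ✓ — at least one use each (z, w, y, x, v, u)
unrestricted: ✓ — well-typed at (T2 -> T3 -> T3) -> T2; no restrictions here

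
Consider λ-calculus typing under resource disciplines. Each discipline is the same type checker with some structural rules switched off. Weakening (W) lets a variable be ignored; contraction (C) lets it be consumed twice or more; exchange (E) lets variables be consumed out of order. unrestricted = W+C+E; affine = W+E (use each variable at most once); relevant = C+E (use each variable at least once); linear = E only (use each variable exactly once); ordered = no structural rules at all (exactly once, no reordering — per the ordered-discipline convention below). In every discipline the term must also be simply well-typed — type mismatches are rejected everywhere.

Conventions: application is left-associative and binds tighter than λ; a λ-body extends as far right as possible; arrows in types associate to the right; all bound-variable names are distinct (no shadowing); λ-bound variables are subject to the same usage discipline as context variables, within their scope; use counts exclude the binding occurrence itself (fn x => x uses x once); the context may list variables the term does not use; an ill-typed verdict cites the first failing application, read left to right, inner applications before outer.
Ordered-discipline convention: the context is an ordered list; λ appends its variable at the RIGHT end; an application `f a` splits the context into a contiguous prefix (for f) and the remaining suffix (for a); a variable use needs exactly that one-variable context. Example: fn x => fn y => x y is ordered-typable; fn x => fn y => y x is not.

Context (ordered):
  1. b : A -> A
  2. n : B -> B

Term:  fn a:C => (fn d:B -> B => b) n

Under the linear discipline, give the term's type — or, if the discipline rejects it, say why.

not well-typed under linear — a, d left unused
usage: b: 1×, n: 1×, a [bound]: 0×, d [bound]: 0×
order of uses: b, n
typing: well-typed at C -> A -> A
all disciplines: ordered ✗, linear ✗, affine ✓, relevant ✗, unrestricted ✓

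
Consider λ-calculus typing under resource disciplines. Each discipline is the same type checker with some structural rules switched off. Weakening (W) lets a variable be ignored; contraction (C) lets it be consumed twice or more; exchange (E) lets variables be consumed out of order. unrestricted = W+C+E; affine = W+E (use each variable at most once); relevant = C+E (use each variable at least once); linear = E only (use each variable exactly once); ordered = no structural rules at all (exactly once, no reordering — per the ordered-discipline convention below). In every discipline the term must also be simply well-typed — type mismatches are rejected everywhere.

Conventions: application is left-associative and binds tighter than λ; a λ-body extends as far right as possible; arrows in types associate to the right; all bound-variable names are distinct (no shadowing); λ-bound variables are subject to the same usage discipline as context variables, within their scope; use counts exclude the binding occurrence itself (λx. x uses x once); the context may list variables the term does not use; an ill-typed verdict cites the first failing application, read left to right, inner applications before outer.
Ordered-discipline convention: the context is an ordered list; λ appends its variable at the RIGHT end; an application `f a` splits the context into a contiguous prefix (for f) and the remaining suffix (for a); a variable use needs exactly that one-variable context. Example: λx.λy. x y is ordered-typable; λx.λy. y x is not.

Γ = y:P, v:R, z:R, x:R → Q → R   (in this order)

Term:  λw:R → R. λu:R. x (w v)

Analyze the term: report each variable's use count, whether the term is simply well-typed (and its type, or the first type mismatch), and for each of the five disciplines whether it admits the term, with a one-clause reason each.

variable uses: y=0; v=1; z=0; x=1; w [bound]=1; u [bound]=0
order of uses: x, w, v
typing: the term checks, with type (R → R) → R → Q → R
ordered ✗ (needs weakening: y, z, u unused)
linear ✗ (needs weakening: y, z, u unused)
affine ✓ (no duplicate uses among y, v, z, x, w, u)
relevant ✗ (needs weakening: y, z, u unused)
unrestricted ✓ (type-checks ((R → R) → R → Q → R) and nothing is barred)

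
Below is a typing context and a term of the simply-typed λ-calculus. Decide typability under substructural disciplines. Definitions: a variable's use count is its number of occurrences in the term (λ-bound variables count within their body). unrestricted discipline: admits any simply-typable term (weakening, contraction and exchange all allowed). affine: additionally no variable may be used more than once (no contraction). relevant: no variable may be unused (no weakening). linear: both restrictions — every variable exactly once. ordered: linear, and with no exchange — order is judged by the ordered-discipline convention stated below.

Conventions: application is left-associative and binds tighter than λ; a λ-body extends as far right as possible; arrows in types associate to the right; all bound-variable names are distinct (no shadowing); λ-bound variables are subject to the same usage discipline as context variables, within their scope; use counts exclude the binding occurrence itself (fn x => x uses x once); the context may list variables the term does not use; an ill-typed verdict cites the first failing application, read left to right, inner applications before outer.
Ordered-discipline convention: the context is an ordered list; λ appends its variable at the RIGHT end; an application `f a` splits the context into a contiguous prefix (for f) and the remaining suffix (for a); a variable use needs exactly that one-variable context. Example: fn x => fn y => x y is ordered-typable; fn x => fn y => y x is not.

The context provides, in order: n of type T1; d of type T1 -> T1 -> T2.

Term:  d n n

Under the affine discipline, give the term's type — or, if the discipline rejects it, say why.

not well-typed under affine — n ×2 used more than once (contraction)
variable uses: n: 2; d: 1
left-to-right use order: d, n, n
typing: the term checks, with type T2
across the five disciplines: ordered ✗, linear ✗, affine ✗, relevant ✓, unrestricted ✓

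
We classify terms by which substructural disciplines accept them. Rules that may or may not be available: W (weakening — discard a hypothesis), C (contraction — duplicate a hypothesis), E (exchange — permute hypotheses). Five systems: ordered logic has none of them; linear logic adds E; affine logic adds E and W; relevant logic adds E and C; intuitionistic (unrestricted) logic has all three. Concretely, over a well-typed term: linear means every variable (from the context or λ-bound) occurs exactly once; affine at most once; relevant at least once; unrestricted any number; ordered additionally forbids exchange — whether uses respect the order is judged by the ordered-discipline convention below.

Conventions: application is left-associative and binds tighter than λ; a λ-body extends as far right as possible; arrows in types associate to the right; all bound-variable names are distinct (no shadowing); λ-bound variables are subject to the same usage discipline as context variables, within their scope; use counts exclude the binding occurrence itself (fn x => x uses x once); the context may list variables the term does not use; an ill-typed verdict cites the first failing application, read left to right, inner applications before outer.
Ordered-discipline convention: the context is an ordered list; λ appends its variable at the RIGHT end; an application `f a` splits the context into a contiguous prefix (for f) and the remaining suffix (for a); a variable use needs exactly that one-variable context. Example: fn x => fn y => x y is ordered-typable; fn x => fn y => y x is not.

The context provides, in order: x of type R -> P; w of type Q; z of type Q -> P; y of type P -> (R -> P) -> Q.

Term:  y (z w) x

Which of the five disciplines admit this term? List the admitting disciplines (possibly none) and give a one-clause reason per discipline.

admitted by: linear, affine, relevant, unrestricted
use counts: x: 1×, w: 1×, z: 1×, y: 1×
use order (left to right): y, z, w, x
typing: well-typed — term : Q
ordered: ✗ — no ordered split (uses run y, z, w, x)
linear: ✓ — single use per variable (x, w, z, y)
affine: ✓ — x, w, z, y: no repeats, contraction unneeded
relevant: ✓ — every one of x, w, z, y appears
unrestricted: ✓ — typability at Q is all that's needed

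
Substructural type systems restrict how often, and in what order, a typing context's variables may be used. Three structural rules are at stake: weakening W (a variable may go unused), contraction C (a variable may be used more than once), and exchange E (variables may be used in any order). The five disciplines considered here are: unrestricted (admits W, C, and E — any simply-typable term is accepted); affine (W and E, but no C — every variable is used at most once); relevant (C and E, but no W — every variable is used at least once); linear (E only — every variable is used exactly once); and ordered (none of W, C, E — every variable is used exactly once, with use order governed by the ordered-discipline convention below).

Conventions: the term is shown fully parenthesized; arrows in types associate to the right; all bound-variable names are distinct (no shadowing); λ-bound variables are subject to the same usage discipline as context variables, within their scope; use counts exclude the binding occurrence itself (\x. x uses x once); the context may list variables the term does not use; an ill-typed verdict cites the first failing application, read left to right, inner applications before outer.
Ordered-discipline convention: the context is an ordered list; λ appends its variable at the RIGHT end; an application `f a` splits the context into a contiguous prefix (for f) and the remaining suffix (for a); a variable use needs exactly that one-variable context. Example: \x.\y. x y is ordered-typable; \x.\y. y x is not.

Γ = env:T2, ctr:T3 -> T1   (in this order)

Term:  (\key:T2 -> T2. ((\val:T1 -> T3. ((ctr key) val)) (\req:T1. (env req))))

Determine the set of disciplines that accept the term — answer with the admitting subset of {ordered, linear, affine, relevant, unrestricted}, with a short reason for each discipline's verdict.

admitted in: none
use counts: env=1; ctr=1; key (λ-bound)=1; val (λ-bound)=1; req (λ-bound)=1
use order (left to right): ctr, key, val, env, req
typing: ill-typed: an argument T2 -> T2 mismatches the expected T3
ordered ✗ (the type mismatch rejects it)
linear ✗ (not simply typable)
affine ✗ (fails simple typing)
relevant ✗ (a type mismatch blocks all five)
unrestricted ✗ (the type mismatch rejects it)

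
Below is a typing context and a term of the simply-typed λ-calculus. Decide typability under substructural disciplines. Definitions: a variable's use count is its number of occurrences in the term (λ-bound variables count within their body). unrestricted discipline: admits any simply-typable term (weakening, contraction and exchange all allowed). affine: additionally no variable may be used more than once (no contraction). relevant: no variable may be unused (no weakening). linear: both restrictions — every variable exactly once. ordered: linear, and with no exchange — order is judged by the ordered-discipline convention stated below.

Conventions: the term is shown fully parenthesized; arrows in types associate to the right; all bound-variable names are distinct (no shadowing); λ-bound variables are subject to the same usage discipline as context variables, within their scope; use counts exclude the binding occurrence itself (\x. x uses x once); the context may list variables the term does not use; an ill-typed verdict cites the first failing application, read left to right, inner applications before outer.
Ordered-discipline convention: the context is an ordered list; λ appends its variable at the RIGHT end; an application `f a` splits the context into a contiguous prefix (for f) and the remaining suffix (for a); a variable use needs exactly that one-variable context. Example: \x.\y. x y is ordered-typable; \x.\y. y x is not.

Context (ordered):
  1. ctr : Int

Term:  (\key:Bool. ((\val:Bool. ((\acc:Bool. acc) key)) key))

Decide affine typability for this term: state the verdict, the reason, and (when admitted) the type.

no — needs contraction — key ×2
variable uses: ctr ×0; key (bound) ×2; val (bound) ×0; acc (bound) ×1
use order (left to right): acc, key, key
typing: well-typed at Bool → Bool
all disciplines: ordered ✗, linear ✗, affine ✗, relevant ✗, unrestricted ✓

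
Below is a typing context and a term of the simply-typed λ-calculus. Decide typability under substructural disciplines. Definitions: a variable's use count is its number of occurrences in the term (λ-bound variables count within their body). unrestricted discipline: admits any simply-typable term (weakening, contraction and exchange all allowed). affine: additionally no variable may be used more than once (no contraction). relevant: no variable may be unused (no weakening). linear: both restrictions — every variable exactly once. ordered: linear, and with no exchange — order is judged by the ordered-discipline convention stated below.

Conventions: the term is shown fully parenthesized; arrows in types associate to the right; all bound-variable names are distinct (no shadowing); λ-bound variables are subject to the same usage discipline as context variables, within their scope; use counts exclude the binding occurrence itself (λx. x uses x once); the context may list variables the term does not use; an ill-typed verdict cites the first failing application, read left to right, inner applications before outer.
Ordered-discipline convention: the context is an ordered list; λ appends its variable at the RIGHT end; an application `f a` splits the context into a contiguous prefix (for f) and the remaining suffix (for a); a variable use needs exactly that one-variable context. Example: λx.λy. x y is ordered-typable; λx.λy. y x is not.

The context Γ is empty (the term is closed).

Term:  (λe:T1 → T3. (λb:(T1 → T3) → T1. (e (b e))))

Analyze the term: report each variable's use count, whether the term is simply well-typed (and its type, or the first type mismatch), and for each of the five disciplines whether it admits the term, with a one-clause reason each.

use counts: e (bound)=2, b (bound)=1
use order (left to right): e, b, e
typing: well-typed — term : (T1 → T3) → ((T1 → T3) → T1) → T3
ordered: ✗, needs contraction — e ×2
linear: ✗, needs contraction — e ×2
affine: ✗, needs contraction — e ×2
relevant: ✓, none of e, b goes unused
unrestricted: ✓, typability at (T1 → T3) → ((T1 → T3) → T1) → T3 is all that's needed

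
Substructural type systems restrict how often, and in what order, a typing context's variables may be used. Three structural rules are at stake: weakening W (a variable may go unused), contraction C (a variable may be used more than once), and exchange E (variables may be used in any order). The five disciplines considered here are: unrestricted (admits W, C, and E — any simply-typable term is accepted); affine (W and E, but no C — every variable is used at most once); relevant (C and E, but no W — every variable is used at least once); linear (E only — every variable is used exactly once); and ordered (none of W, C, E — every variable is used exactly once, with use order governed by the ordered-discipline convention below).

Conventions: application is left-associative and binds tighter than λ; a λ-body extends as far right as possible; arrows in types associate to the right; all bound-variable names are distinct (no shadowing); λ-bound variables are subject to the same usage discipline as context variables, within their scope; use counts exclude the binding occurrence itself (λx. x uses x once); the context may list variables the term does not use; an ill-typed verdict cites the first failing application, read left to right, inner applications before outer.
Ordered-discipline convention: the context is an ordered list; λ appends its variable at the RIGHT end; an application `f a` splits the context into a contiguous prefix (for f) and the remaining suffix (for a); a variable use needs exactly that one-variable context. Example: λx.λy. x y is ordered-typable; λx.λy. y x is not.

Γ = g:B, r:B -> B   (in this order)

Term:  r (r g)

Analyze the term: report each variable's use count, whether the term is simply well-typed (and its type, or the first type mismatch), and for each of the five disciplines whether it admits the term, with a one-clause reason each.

counts: g: 1×; r: 2×
use order (left to right): r, r, g
typing: the term checks, with type B
ordered: ✗ — uses contraction: r ×2
linear: ✗ — uses contraction: r ×2
affine: ✗ — uses contraction: r ×2
relevant: ✓ — at least one use each (g, r)
unrestricted: ✓ — well-typed at B; no restrictions here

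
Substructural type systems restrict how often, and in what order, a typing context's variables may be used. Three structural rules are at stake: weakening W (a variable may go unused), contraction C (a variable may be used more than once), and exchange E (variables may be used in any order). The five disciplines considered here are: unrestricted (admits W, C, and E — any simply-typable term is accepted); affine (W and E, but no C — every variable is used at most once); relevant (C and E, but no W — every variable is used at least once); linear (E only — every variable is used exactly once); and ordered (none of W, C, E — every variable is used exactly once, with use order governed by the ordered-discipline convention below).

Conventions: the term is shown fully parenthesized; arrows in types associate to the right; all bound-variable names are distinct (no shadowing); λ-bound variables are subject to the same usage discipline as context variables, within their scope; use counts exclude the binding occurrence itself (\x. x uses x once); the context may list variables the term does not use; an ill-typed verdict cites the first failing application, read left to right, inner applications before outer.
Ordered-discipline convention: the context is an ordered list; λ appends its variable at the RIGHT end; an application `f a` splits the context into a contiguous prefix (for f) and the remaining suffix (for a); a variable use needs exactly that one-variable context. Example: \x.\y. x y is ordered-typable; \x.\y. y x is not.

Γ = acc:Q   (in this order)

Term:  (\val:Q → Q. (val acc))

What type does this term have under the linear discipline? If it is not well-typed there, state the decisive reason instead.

term : (Q → Q) → Q
use counts: acc=1, val [bound]=1
use order (left to right): val, acc
typing: the term checks, with type (Q → Q) → Q
summary: ordered ✗, linear ✓, affine ✓, relevant ✓, unrestricted ✓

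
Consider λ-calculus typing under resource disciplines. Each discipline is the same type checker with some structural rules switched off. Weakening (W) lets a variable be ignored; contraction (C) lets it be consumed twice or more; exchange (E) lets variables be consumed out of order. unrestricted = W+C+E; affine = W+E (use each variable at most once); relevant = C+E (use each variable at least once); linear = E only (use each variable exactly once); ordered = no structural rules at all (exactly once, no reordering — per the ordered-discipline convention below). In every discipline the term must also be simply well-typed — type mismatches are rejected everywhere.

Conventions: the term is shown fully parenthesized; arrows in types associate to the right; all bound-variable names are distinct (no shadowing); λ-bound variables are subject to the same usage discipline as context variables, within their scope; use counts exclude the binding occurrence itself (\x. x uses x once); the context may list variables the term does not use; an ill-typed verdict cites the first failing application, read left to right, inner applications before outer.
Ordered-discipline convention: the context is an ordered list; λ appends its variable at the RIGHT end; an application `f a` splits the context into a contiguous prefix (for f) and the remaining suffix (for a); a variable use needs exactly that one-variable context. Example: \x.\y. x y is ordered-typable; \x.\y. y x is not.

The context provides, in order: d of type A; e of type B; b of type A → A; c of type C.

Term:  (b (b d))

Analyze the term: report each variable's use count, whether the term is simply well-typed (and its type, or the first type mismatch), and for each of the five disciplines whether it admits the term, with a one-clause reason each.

usage: d: 1, e: 0, b: 2, c: 0
left-to-right use order: b, b, d
typing: the term checks, with type A
ordered: ✗ — needs contraction — b ×2; needs weakening: e, c unused
linear: ✗ — needs contraction — b ×2; needs weakening: e, c unused
affine: ✗ — needs contraction — b ×2
relevant: ✗ — needs weakening: e, c unused
unrestricted: ✓ — type-checks (A) and nothing is barred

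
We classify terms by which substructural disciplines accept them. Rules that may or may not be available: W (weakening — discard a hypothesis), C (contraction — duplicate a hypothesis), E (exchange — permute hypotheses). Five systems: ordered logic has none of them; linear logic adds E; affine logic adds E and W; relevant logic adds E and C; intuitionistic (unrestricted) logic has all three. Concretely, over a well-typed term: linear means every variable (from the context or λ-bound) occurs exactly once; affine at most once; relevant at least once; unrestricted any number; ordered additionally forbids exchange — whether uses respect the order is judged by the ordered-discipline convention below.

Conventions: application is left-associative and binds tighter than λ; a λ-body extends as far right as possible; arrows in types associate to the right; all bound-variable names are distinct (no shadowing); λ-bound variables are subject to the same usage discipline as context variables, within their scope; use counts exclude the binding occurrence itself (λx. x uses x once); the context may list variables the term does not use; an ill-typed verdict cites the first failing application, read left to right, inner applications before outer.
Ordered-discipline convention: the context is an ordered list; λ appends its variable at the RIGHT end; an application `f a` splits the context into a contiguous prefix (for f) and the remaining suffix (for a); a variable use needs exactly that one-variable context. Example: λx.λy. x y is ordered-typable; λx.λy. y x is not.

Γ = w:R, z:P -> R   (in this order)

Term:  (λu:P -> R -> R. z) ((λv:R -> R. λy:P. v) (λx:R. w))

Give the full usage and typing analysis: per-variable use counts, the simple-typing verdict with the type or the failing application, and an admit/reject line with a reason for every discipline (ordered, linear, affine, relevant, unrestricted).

usage: w ×1; z ×1; u [bound] ×0; v [bound] ×1; y [bound] ×0; x [bound] ×0
left-to-right use order: z, v, w
typing: ✓ — P -> R
ordered: ✗, needs weakening: u, y, x unused
linear: ✗, needs weakening: u, y, x unused
affine: ✓, none of w, z, u, v, y, x used more than once
relevant: ✗, needs weakening: u, y, x unused
unrestricted: ✓, type-checks (P -> R) and nothing is barred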